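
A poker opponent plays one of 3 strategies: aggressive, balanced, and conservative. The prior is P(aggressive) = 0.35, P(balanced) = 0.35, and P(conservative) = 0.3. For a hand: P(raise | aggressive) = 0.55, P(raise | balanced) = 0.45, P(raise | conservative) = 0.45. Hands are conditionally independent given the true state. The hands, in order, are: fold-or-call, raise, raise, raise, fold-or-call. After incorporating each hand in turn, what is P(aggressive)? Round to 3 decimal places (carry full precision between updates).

0.397

After 'fold-or-call': normaliser = 0.45·0.3500 + 0.55·0.3500 + 0.55·0.3000; P(aggressive) ≈ 0.3058, P(balanced) ≈ 0.3738, P(conservative) ≈ 0.3204
After 'raise': normaliser = 0.55·0.3058 + 0.45·0.3738 + 0.45·0.3204; P(aggressive) ≈ 0.3500, P(balanced) ≈ 0.3500, P(conservative) ≈ 0.3000
After 'raise': normaliser = 0.55·0.3500 + 0.45·0.3500 + 0.45·0.3000; P(aggressive) ≈ 0.3969, P(balanced) ≈ 0.3247, P(conservative) ≈ 0.2784
After 'raise': normaliser = 0.55·0.3969 + 0.45·0.3247 + 0.45·0.2784; P(aggressive) ≈ 0.4458, P(balanced) ≈ 0.2984, P(conservative) ≈ 0.2558
After 'fold-or-call': normaliser = 0.45·0.4458 + 0.55·0.2984 + 0.55·0.2558; P(aggressive) ≈ 0.3969, P(balanced) ≈ 0.3247, P(conservative) ≈ 0.2784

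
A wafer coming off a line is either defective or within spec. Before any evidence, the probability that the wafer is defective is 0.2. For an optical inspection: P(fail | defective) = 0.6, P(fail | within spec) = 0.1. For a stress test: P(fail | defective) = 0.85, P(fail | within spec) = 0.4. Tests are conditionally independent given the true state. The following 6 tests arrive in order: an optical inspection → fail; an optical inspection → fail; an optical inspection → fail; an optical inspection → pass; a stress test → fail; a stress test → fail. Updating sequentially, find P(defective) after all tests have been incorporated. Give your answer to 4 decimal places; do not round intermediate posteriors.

Apply Bayes' rule sequentially, carrying P(defective) forward.
After an optical inspection='fail': P(defective) = 0.6·0.2000 / (0.6·0.2000 + 0.1·0.8000) ≈ 0.6000
After an optical inspection='fail': P(defective) = 0.6·0.6000 / (0.6·0.6000 + 0.1·0.4000) ≈ 0.9000
After an optical inspection='fail': P(defective) = 0.6·0.9000 / (0.6·0.9000 + 0.1·0.1000) ≈ 0.9818
After an optical inspection='pass': P(defective) = 0.4·0.9818 / (0.4·0.9818 + 0.9·0.0182) ≈ 0.9600
After a stress test='fail': P(defective) = 0.85·0.9600 / (0.85·0.9600 + 0.4·0.0400) ≈ 0.9808
After a stress test='fail': P(defective) = 0.85·0.9808 / (0.85·0.9808 + 0.4·0.0192) ≈ 0.9909

0.9909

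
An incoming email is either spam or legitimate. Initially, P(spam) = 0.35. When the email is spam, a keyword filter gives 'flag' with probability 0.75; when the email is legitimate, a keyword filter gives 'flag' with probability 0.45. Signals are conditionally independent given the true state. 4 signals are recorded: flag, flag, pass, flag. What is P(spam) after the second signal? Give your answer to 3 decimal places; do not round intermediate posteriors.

0.599

Each posterior becomes the prior for the next update.
After 'flag': P(spam) = 0.75·0.3500 / (0.75·0.3500 + 0.45·0.6500) ≈ 0.4730
After 'flag': P(spam) = 0.75·0.4730 / (0.75·0.4730 + 0.45·0.5270) ≈ 0.5993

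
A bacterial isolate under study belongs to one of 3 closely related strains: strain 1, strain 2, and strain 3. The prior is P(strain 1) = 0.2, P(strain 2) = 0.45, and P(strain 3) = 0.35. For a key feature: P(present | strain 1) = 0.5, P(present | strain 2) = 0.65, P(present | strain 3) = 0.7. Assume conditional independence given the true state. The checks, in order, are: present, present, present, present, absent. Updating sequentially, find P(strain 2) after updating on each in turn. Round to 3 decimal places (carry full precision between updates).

0.472

After 'present': normaliser = 0.5·0.2000 + 0.65·0.4500 + 0.7·0.3500; P(strain 1) ≈ 0.1569, P(strain 2) ≈ 0.4588, P(strain 3) ≈ 0.3843
After 'present': normaliser = 0.5·0.1569 + 0.65·0.4588 + 0.7·0.3843; P(strain 1) ≈ 0.1215, P(strain 2) ≈ 0.4619, P(strain 3) ≈ 0.4166
After 'present': normaliser = 0.5·0.1215 + 0.65·0.4619 + 0.7·0.4166; P(strain 1) ≈ 0.0931, P(strain 2) ≈ 0.4600, P(strain 3) ≈ 0.4469
After 'present': normaliser = 0.5·0.0931 + 0.65·0.4600 + 0.7·0.4469; P(strain 1) ≈ 0.0707, P(strain 2) ≈ 0.4542, P(strain 3) ≈ 0.4751
After 'absent': normaliser = 0.5·0.0707 + 0.35·0.4542 + 0.3·0.4751; P(strain 1) ≈ 0.1049, P(strain 2) ≈ 0.4719, P(strain 3) ≈ 0.4232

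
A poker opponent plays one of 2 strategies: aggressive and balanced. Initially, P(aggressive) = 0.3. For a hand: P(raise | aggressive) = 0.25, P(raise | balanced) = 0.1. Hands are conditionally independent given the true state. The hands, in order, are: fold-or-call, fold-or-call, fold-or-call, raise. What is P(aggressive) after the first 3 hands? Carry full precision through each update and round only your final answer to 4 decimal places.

Each posterior becomes the prior for the next update.
After 'fold-or-call': P(aggressive) = 0.75·0.3000 / (0.75·0.3000 + 0.9·0.7000) ≈ 0.2632
After 'fold-or-call': P(aggressive) = 0.75·0.2632 / (0.75·0.2632 + 0.9·0.7368) ≈ 0.2294
After 'fold-or-call': P(aggressive) = 0.75·0.2294 / (0.75·0.2294 + 0.9·0.7706) ≈ 0.1987

0.1987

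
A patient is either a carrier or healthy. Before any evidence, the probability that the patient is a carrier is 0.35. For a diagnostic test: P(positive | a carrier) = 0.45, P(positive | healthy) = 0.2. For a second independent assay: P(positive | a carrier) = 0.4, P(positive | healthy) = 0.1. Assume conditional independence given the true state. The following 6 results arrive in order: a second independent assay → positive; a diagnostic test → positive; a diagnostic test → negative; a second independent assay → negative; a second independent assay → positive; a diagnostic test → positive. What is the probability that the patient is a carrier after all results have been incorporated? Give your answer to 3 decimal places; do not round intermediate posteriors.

0.952

Each posterior becomes the prior for the next update.
After a second independent assay='positive': P(carrier) = 0.4·0.3500 / (0.4·0.3500 + 0.1·0.6500) ≈ 0.6829
After a diagnostic test='positive': P(carrier) = 0.45·0.6829 / (0.45·0.6829 + 0.2·0.3171) ≈ 0.8289
After a diagnostic test='negative': P(carrier) = 0.55·0.8289 / (0.55·0.8289 + 0.8·0.1711) ≈ 0.7691
After a second independent assay='negative': P(carrier) = 0.6·0.7691 / (0.6·0.7691 + 0.9·0.2309) ≈ 0.6896
After a second independent assay='positive': P(carrier) = 0.4·0.6896 / (0.4·0.6896 + 0.1·0.3104) ≈ 0.8988
After a diagnostic test='positive': P(carrier) = 0.45·0.8988 / (0.45·0.8988 + 0.2·0.1012) ≈ 0.9524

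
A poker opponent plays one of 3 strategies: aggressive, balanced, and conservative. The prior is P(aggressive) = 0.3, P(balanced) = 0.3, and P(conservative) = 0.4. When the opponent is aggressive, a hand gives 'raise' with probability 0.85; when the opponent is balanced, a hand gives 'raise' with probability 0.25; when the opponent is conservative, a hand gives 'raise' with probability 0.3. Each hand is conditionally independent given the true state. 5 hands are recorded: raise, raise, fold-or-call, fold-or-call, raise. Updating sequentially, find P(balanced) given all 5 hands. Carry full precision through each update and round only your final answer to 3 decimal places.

0.218

After 'raise': normaliser = 0.85·0.3000 + 0.25·0.3000 + 0.3·0.4000; P(aggressive) ≈ 0.5667, P(balanced) ≈ 0.1667, P(conservative) ≈ 0.2667
After 'raise': normaliser = 0.85·0.5667 + 0.25·0.1667 + 0.3·0.2667; P(aggressive) ≈ 0.7983, P(balanced) ≈ 0.0691, P(conservative) ≈ 0.1326
After 'fold-or-call': normaliser = 0.15·0.7983 + 0.75·0.0691 + 0.7·0.1326; P(aggressive) ≈ 0.4530, P(balanced) ≈ 0.1959, P(conservative) ≈ 0.3511
After 'fold-or-call': normaliser = 0.15·0.4530 + 0.75·0.1959 + 0.7·0.3511; P(aggressive) ≈ 0.1475, P(balanced) ≈ 0.3190, P(conservative) ≈ 0.5335
After 'raise': normaliser = 0.85·0.1475 + 0.25·0.3190 + 0.3·0.5335; P(aggressive) ≈ 0.3433, P(balanced) ≈ 0.2184, P(conservative) ≈ 0.4383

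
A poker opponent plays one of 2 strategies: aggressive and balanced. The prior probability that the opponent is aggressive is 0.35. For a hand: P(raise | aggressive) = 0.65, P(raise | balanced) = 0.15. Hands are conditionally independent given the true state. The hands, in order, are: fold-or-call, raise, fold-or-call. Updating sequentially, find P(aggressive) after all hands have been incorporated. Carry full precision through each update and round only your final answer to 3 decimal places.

0.283

After 'fold-or-call': P(aggressive) = 0.35·0.3500 / (0.35·0.3500 + 0.85·0.6500) ≈ 0.1815
After 'raise': P(aggressive) = 0.65·0.1815 / (0.65·0.1815 + 0.15·0.8185) ≈ 0.4900
After 'fold-or-call': P(aggressive) = 0.35·0.4900 / (0.35·0.4900 + 0.85·0.5100) ≈ 0.2835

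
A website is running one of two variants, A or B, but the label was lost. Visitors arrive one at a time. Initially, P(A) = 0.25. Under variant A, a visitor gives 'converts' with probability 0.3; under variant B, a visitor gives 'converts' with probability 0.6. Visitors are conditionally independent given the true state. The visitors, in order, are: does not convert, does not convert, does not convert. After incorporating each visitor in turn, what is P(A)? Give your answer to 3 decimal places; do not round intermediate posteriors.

0.641

After 'does not convert': P(A) = 0.7·0.2500 / (0.7·0.2500 + 0.4·0.7500) ≈ 0.3684
After 'does not convert': P(A) = 0.7·0.3684 / (0.7·0.3684 + 0.4·0.6316) ≈ 0.5052
After 'does not convert': P(A) = 0.7·0.5052 / (0.7·0.5052 + 0.4·0.4948) ≈ 0.6411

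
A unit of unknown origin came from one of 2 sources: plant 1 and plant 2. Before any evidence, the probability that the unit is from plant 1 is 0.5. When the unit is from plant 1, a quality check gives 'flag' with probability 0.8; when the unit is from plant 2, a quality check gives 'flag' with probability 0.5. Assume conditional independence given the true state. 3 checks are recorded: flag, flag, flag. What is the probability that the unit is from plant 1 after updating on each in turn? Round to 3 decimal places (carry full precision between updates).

Each posterior becomes the prior for the next update.
After 'flag': P(plant 1) = 0.8·0.5000 / (0.8·0.5000 + 0.5·0.5000) ≈ 0.6154
After 'flag': P(plant 1) = 0.8·0.6154 / (0.8·0.6154 + 0.5·0.3846) ≈ 0.7191
After 'flag': P(plant 1) = 0.8·0.7191 / (0.8·0.7191 + 0.5·0.2809) ≈ 0.8038

0.804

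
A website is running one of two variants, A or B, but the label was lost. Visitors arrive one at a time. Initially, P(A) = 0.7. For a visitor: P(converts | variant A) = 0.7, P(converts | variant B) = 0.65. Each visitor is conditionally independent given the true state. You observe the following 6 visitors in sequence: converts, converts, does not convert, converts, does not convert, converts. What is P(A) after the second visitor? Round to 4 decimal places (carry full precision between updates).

0.7302

After 'converts': P(A) = 0.7·0.7000 / (0.7·0.7000 + 0.65·0.3000) ≈ 0.7153
After 'converts': P(A) = 0.7·0.7153 / (0.7·0.7153 + 0.65·0.2847) ≈ 0.7302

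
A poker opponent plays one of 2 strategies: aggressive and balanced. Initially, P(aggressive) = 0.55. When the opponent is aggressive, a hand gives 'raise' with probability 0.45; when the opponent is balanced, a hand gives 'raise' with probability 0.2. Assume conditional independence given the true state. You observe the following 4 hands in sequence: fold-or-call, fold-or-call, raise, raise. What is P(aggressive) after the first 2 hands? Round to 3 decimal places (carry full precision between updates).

After 'fold-or-call': P(aggressive) = 0.55·0.5500 / (0.55·0.5500 + 0.8·0.4500) ≈ 0.4566
After 'fold-or-call': P(aggressive) = 0.55·0.4566 / (0.55·0.4566 + 0.8·0.5434) ≈ 0.3662

0.366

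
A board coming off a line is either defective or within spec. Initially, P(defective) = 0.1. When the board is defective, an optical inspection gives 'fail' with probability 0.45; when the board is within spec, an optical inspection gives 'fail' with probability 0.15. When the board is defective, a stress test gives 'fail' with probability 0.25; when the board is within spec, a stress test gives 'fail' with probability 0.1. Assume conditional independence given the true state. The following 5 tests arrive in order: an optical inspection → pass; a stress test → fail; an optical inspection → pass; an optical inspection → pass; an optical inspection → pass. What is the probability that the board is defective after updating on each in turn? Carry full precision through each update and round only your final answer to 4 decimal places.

0.0464

After an optical inspection='pass': P(defective) = 0.55·0.1000 / (0.55·0.1000 + 0.85·0.9000) ≈ 0.0671
After a stress test='fail': P(defective) = 0.25·0.0671 / (0.25·0.0671 + 0.1·0.9329) ≈ 0.1524
After an optical inspection='pass': P(defective) = 0.55·0.1524 / (0.55·0.1524 + 0.85·0.8476) ≈ 0.1042
After an optical inspection='pass': P(defective) = 0.55·0.1042 / (0.55·0.1042 + 0.85·0.8958) ≈ 0.0700
After an optical inspection='pass': P(defective) = 0.55·0.0700 / (0.55·0.0700 + 0.85·0.9300) ≈ 0.0464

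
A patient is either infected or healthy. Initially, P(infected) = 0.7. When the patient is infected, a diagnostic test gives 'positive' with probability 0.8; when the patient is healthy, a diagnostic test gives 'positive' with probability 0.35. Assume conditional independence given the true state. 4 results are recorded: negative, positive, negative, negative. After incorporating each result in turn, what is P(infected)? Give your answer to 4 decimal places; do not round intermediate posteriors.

0.1345

After 'negative': P(infected) = 0.2·0.7000 / (0.2·0.7000 + 0.65·0.3000) ≈ 0.4179
After 'positive': P(infected) = 0.8·0.4179 / (0.8·0.4179 + 0.35·0.5821) ≈ 0.6214
After 'negative': P(infected) = 0.2·0.6214 / (0.2·0.6214 + 0.65·0.3786) ≈ 0.3355
After 'negative': P(infected) = 0.2·0.3355 / (0.2·0.3355 + 0.65·0.6645) ≈ 0.1345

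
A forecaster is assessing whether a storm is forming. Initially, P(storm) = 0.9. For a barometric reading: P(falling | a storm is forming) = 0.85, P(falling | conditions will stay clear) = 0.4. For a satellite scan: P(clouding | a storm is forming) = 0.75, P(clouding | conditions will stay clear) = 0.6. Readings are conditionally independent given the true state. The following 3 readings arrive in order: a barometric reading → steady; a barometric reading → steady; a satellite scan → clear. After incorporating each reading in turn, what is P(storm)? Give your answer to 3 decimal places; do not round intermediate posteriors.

0.260

After a barometric reading='steady': P(storm) = 0.15·0.9000 / (0.15·0.9000 + 0.6·0.1000) ≈ 0.6923
After a barometric reading='steady': P(storm) = 0.15·0.6923 / (0.15·0.6923 + 0.6·0.3077) ≈ 0.3600
After a satellite scan='clear': P(storm) = 0.25·0.3600 / (0.25·0.3600 + 0.4·0.6400) ≈ 0.2601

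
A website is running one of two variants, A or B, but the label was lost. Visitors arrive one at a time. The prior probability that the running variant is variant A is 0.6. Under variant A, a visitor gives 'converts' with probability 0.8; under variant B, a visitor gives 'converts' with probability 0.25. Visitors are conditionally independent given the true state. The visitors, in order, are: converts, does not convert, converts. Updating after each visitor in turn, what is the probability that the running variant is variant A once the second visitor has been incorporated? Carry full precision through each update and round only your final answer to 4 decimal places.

0.5614

After 'converts': P(A) = 0.8·0.6000 / (0.8·0.6000 + 0.25·0.4000) ≈ 0.8276
After 'does not convert': P(A) = 0.2·0.8276 / (0.2·0.8276 + 0.75·0.1724) ≈ 0.5614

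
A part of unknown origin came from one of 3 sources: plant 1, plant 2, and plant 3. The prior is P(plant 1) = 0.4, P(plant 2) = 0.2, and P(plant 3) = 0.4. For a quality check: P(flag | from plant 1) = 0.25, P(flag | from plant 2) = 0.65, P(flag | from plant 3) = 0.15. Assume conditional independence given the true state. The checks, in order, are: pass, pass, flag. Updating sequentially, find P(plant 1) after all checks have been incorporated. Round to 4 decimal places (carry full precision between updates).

Each posterior becomes the prior for the next update.
After 'pass': normaliser = 0.75·0.4000 + 0.35·0.2000 + 0.85·0.4000; P(plant 1) ≈ 0.4225, P(plant 2) ≈ 0.0986, P(plant 3) ≈ 0.4789
After 'pass': normaliser = 0.75·0.4225 + 0.35·0.0986 + 0.85·0.4789; P(plant 1) ≈ 0.4178, P(plant 2) ≈ 0.0455, P(plant 3) ≈ 0.5367
After 'flag': normaliser = 0.25·0.4178 + 0.65·0.0455 + 0.15·0.5367; P(plant 1) ≈ 0.4869, P(plant 2) ≈ 0.1378, P(plant 3) ≈ 0.3752

0.4869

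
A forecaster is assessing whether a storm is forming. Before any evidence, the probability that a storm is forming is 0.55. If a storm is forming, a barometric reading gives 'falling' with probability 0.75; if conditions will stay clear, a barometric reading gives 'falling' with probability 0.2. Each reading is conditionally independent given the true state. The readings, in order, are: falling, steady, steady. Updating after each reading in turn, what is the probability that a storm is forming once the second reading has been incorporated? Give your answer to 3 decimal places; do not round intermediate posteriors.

0.589

Each posterior becomes the prior for the next update.
After 'falling': P(storm) = 0.75·0.5500 / (0.75·0.5500 + 0.2·0.4500) ≈ 0.8209
After 'steady': P(storm) = 0.25·0.8209 / (0.25·0.8209 + 0.8·0.1791) ≈ 0.5889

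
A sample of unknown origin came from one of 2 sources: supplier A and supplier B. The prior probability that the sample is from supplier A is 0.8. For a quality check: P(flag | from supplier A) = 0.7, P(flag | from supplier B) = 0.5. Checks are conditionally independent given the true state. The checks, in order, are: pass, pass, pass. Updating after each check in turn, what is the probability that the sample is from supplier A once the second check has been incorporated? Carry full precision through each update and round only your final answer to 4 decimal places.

0.5902

After 'pass': P(supplier A) = 0.3·0.8000 / (0.3·0.8000 + 0.5·0.2000) ≈ 0.7059
After 'pass': P(supplier A) = 0.3·0.7059 / (0.3·0.7059 + 0.5·0.2941) ≈ 0.5902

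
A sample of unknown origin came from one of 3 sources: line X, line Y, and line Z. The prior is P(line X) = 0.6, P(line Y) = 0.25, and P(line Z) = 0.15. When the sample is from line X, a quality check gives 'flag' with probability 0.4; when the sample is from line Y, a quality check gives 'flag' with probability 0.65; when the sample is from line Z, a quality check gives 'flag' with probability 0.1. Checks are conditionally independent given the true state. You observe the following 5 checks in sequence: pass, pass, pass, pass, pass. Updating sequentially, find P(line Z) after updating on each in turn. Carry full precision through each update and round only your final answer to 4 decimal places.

0.6487

After 'pass': normaliser = 0.6·0.6000 + 0.35·0.2500 + 0.9·0.1500; P(line X) ≈ 0.6180, P(line Y) ≈ 0.1502, P(line Z) ≈ 0.2318
After 'pass': normaliser = 0.6·0.6180 + 0.35·0.1502 + 0.9·0.2318; P(line X) ≈ 0.5868, P(line Y) ≈ 0.0832, P(line Z) ≈ 0.3301
After 'pass': normaliser = 0.6·0.5868 + 0.35·0.0832 + 0.9·0.3301; P(line X) ≈ 0.5191, P(line Y) ≈ 0.0429, P(line Z) ≈ 0.4380
After 'pass': normaliser = 0.6·0.5191 + 0.35·0.0429 + 0.9·0.4380; P(line X) ≈ 0.4322, P(line Y) ≈ 0.0209, P(line Z) ≈ 0.5470
After 'pass': normaliser = 0.6·0.4322 + 0.35·0.0209 + 0.9·0.5470; P(line X) ≈ 0.3417, P(line Y) ≈ 0.0096, P(line Z) ≈ 0.6487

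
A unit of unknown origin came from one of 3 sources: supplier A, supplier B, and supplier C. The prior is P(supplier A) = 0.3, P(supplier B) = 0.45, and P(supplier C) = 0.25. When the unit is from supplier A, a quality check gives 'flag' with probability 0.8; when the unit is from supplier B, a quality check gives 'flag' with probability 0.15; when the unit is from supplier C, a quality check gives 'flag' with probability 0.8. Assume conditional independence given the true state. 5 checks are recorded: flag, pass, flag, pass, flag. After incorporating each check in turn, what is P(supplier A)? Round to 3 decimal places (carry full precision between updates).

After 'flag': normaliser = 0.8·0.3000 + 0.15·0.4500 + 0.8·0.2500; P(supplier A) ≈ 0.4729, P(supplier B) ≈ 0.1330, P(supplier C) ≈ 0.3941
After 'pass': normaliser = 0.2·0.4729 + 0.85·0.1330 + 0.2·0.3941; P(supplier A) ≈ 0.3302, P(supplier B) ≈ 0.3947, P(supplier C) ≈ 0.2752
After 'flag': normaliser = 0.8·0.3302 + 0.15·0.3947 + 0.8·0.2752; P(supplier A) ≈ 0.4860, P(supplier B) ≈ 0.1089, P(supplier C) ≈ 0.4050
After 'pass': normaliser = 0.2·0.4860 + 0.85·0.1089 + 0.2·0.4050; P(supplier A) ≈ 0.3590, P(supplier B) ≈ 0.3419, P(supplier C) ≈ 0.2991
After 'flag': normaliser = 0.8·0.3590 + 0.15·0.3419 + 0.8·0.2991; P(supplier A) ≈ 0.4970, P(supplier B) ≈ 0.0888, P(supplier C) ≈ 0.4142

0.497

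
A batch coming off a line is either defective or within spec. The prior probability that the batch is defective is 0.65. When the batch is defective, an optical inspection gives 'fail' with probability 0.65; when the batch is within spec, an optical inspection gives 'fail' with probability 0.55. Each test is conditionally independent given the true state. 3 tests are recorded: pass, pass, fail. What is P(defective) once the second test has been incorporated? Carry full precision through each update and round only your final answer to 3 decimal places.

0.529

After 'pass': P(defective) = 0.35·0.6500 / (0.35·0.6500 + 0.45·0.3500) ≈ 0.5909
After 'pass': P(defective) = 0.35·0.5909 / (0.35·0.5909 + 0.45·0.4091) ≈ 0.5291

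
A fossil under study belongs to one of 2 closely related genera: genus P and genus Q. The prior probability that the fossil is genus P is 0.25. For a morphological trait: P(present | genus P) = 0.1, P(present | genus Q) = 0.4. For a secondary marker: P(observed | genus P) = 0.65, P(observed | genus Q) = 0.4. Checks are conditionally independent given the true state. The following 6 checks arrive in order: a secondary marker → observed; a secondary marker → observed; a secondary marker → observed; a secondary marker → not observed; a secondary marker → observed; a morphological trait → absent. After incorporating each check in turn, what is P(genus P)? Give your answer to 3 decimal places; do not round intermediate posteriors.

0.670

After a secondary marker='observed': P(genus P) = 0.65·0.2500 / (0.65·0.2500 + 0.4·0.7500) ≈ 0.3514
After a secondary marker='observed': P(genus P) = 0.65·0.3514 / (0.65·0.3514 + 0.4·0.6486) ≈ 0.4681
After a secondary marker='observed': P(genus P) = 0.65·0.4681 / (0.65·0.4681 + 0.4·0.5319) ≈ 0.5885
After a secondary marker='not observed': P(genus P) = 0.35·0.5885 / (0.35·0.5885 + 0.6·0.4115) ≈ 0.4549
After a secondary marker='observed': P(genus P) = 0.65·0.4549 / (0.65·0.4549 + 0.4·0.5451) ≈ 0.5755
After a morphological trait='absent': P(genus P) = 0.9·0.5755 / (0.9·0.5755 + 0.6·0.4245) ≈ 0.6704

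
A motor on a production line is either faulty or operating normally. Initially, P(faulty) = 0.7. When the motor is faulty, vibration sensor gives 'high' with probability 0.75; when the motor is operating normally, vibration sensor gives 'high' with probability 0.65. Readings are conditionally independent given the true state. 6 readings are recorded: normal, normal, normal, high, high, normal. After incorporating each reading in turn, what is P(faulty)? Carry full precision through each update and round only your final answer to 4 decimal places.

After 'normal': P(faulty) = 0.25·0.7000 / (0.25·0.7000 + 0.35·0.3000) ≈ 0.6250
After 'normal': P(faulty) = 0.25·0.6250 / (0.25·0.6250 + 0.35·0.3750) ≈ 0.5435
After 'normal': P(faulty) = 0.25·0.5435 / (0.25·0.5435 + 0.35·0.4565) ≈ 0.4596
After 'high': P(faulty) = 0.75·0.4596 / (0.75·0.4596 + 0.65·0.5404) ≈ 0.4952
After 'high': P(faulty) = 0.75·0.4952 / (0.75·0.4952 + 0.65·0.5048) ≈ 0.5310
After 'normal': P(faulty) = 0.25·0.5310 / (0.25·0.5310 + 0.35·0.4690) ≈ 0.4471

0.4471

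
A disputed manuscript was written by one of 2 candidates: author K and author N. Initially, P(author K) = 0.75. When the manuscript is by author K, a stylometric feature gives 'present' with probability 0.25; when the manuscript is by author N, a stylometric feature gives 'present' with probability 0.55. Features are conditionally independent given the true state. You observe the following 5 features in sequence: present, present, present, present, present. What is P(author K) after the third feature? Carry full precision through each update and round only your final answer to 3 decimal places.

0.220

After 'present': P(author K) = 0.25·0.7500 / (0.25·0.7500 + 0.55·0.2500) ≈ 0.5769
After 'present': P(author K) = 0.25·0.5769 / (0.25·0.5769 + 0.55·0.4231) ≈ 0.3827
After 'present': P(author K) = 0.25·0.3827 / (0.25·0.3827 + 0.55·0.6173) ≈ 0.2198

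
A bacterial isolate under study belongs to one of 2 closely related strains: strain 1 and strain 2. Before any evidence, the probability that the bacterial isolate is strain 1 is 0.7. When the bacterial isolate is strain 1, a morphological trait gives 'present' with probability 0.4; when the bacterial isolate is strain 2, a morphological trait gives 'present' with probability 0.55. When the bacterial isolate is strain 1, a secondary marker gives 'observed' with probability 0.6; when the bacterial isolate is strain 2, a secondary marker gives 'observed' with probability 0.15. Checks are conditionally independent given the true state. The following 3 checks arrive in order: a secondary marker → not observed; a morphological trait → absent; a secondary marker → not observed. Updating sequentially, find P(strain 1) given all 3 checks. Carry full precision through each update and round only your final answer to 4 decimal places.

0.4079

Apply Bayes' rule sequentially, carrying P(strain 1) forward.
After a secondary marker='not observed': P(strain 1) = 0.4·0.7000 / (0.4·0.7000 + 0.85·0.3000) ≈ 0.5234
After a morphological trait='absent': P(strain 1) = 0.6·0.5234 / (0.6·0.5234 + 0.45·0.4766) ≈ 0.5942
After a secondary marker='not observed': P(strain 1) = 0.4·0.5942 / (0.4·0.5942 + 0.85·0.4058) ≈ 0.4079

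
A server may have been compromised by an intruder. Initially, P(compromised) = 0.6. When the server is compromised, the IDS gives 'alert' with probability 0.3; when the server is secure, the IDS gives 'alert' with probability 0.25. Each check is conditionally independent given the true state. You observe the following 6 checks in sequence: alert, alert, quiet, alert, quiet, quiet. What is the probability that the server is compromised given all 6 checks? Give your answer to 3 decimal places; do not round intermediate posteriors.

Each posterior becomes the prior for the next update.
After 'alert': P(compromised) = 0.3·0.6000 / (0.3·0.6000 + 0.25·0.4000) ≈ 0.6429
After 'alert': P(compromised) = 0.3·0.6429 / (0.3·0.6429 + 0.25·0.3571) ≈ 0.6835
After 'quiet': P(compromised) = 0.7·0.6835 / (0.7·0.6835 + 0.75·0.3165) ≈ 0.6684
After 'alert': P(compromised) = 0.3·0.6684 / (0.3·0.6684 + 0.25·0.3316) ≈ 0.7075
After 'quiet': P(compromised) = 0.7·0.7075 / (0.7·0.7075 + 0.75·0.2925) ≈ 0.6931
After 'quiet': P(compromised) = 0.7·0.6931 / (0.7·0.6931 + 0.75·0.3069) ≈ 0.6782

0.678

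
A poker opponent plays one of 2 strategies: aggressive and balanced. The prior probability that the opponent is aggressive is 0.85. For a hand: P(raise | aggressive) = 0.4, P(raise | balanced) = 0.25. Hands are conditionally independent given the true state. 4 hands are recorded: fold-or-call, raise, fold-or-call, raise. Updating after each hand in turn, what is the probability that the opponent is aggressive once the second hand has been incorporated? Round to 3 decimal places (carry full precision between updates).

0.879

After 'fold-or-call': P(aggressive) = 0.6·0.8500 / (0.6·0.8500 + 0.75·0.1500) ≈ 0.8193
After 'raise': P(aggressive) = 0.4·0.8193 / (0.4·0.8193 + 0.25·0.1807) ≈ 0.8788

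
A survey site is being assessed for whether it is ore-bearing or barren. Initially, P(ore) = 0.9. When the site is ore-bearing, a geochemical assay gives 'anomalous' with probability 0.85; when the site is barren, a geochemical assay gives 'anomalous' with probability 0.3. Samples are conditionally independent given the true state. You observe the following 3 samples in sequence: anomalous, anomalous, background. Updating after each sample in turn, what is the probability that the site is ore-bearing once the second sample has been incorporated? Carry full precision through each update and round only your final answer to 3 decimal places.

Apply Bayes' rule sequentially, carrying P(ore) forward.
After 'anomalous': P(ore) = 0.85·0.9000 / (0.85·0.9000 + 0.3·0.1000) ≈ 0.9623
After 'anomalous': P(ore) = 0.85·0.9623 / (0.85·0.9623 + 0.3·0.0377) ≈ 0.9863

0.986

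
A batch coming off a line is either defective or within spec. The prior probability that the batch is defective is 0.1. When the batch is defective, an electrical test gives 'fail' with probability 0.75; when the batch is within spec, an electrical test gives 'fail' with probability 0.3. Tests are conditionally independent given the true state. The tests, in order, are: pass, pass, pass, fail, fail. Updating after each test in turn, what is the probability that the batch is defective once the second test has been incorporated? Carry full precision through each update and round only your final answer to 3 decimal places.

After 'pass': P(defective) = 0.25·0.1000 / (0.25·0.1000 + 0.7·0.9000) ≈ 0.0382
After 'pass': P(defective) = 0.25·0.0382 / (0.25·0.0382 + 0.7·0.9618) ≈ 0.0140

0.014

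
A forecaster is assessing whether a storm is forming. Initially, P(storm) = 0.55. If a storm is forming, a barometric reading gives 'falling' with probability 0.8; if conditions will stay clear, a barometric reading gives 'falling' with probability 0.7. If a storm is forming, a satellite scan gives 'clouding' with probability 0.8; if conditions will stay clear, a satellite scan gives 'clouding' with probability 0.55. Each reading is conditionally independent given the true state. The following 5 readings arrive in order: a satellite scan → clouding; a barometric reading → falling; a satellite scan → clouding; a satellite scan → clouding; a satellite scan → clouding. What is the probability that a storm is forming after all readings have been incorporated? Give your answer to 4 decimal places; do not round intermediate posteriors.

After a satellite scan='clouding': P(storm) = 0.8·0.5500 / (0.8·0.5500 + 0.55·0.4500) ≈ 0.6400
After a barometric reading='falling': P(storm) = 0.8·0.6400 / (0.8·0.6400 + 0.7·0.3600) ≈ 0.6702
After a satellite scan='clouding': P(storm) = 0.8·0.6702 / (0.8·0.6702 + 0.55·0.3298) ≈ 0.7472
After a satellite scan='clouding': P(storm) = 0.8·0.7472 / (0.8·0.7472 + 0.55·0.2528) ≈ 0.8113
After a satellite scan='clouding': P(storm) = 0.8·0.8113 / (0.8·0.8113 + 0.55·0.1887) ≈ 0.8621

0.8621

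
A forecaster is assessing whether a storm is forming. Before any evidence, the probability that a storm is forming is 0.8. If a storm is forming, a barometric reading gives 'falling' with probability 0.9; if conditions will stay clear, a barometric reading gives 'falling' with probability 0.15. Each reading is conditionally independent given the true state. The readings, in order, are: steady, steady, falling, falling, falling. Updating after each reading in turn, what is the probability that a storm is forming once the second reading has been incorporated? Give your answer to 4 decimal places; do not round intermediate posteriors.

After 'steady': P(storm) = 0.1·0.8000 / (0.1·0.8000 + 0.85·0.2000) ≈ 0.3200
After 'steady': P(storm) = 0.1·0.3200 / (0.1·0.3200 + 0.85·0.6800) ≈ 0.0525

0.0525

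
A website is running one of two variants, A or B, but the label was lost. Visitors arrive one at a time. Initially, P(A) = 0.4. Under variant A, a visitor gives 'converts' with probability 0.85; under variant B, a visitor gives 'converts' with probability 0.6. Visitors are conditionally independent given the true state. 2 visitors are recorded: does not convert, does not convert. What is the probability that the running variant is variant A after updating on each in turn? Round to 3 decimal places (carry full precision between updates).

0.086

After 'does not convert': P(A) = 0.15·0.4000 / (0.15·0.4000 + 0.4·0.6000) ≈ 0.2000
After 'does not convert': P(A) = 0.15·0.2000 / (0.15·0.2000 + 0.4·0.8000) ≈ 0.0857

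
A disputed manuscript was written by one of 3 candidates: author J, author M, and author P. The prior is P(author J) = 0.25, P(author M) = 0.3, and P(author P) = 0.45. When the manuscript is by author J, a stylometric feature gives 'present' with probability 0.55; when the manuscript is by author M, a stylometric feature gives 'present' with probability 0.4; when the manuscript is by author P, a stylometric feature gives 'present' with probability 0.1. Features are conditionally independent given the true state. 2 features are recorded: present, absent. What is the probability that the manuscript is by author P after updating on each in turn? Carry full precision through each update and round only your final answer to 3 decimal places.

0.232

Each posterior becomes the prior for the next update.
After 'present': normaliser = 0.55·0.2500 + 0.4·0.3000 + 0.1·0.4500; P(author J) ≈ 0.4545, P(author M) ≈ 0.3967, P(author P) ≈ 0.1488
After 'absent': normaliser = 0.45·0.4545 + 0.6·0.3967 + 0.9·0.1488; P(author J) ≈ 0.3548, P(author M) ≈ 0.4129, P(author P) ≈ 0.2323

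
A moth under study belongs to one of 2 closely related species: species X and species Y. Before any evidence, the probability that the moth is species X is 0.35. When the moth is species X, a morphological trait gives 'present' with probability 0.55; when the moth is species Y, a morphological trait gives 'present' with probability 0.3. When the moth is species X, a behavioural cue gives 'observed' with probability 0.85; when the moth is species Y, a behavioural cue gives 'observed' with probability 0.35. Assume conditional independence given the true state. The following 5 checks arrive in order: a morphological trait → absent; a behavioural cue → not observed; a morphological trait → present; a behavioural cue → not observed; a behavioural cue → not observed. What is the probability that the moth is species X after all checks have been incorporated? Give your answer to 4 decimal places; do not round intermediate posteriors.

After a morphological trait='absent': P(species X) = 0.45·0.3500 / (0.45·0.3500 + 0.7·0.6500) ≈ 0.2571
After a behavioural cue='not observed': P(species X) = 0.15·0.2571 / (0.15·0.2571 + 0.65·0.7429) ≈ 0.0740
After a morphological trait='present': P(species X) = 0.55·0.0740 / (0.55·0.0740 + 0.3·0.9260) ≈ 0.1277
After a behavioural cue='not observed': P(species X) = 0.15·0.1277 / (0.15·0.1277 + 0.65·0.8723) ≈ 0.0327
After a behavioural cue='not observed': P(species X) = 0.15·0.0327 / (0.15·0.0327 + 0.65·0.9673) ≈ 0.0077

0.0077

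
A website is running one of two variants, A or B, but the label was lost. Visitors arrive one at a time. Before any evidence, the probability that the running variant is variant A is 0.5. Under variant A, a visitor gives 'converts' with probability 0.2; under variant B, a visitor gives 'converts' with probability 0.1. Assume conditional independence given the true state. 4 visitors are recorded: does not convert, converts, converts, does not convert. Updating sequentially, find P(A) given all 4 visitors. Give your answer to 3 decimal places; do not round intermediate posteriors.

0.760

Each posterior becomes the prior for the next update.
After 'does not convert': P(A) = 0.8·0.5000 / (0.8·0.5000 + 0.9·0.5000) ≈ 0.4706
After 'converts': P(A) = 0.2·0.4706 / (0.2·0.4706 + 0.1·0.5294) ≈ 0.6400
After 'converts': P(A) = 0.2·0.6400 / (0.2·0.6400 + 0.1·0.3600) ≈ 0.7805
After 'does not convert': P(A) = 0.8·0.7805 / (0.8·0.7805 + 0.9·0.2195) ≈ 0.7596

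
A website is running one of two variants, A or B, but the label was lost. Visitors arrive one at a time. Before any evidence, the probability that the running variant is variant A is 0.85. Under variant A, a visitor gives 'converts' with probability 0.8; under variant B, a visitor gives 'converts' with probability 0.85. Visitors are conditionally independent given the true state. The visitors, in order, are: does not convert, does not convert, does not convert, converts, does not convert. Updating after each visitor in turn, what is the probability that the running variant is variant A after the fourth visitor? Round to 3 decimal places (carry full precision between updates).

0.927

After 'does not convert': P(A) = 0.2·0.8500 / (0.2·0.8500 + 0.15·0.1500) ≈ 0.8831
After 'does not convert': P(A) = 0.2·0.8831 / (0.2·0.8831 + 0.15·0.1169) ≈ 0.9097
After 'does not convert': P(A) = 0.2·0.9097 / (0.2·0.9097 + 0.15·0.0903) ≈ 0.9307
After 'converts': P(A) = 0.8·0.9307 / (0.8·0.9307 + 0.85·0.0693) ≈ 0.9267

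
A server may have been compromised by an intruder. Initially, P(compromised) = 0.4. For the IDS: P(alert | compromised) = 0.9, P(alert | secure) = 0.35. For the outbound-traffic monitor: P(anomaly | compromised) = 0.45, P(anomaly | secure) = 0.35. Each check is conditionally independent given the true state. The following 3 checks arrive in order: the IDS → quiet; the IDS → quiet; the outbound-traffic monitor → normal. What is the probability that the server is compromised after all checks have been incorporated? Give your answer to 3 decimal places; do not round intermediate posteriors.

After the IDS='quiet': P(compromised) = 0.1·0.4000 / (0.1·0.4000 + 0.65·0.6000) ≈ 0.0930
After the IDS='quiet': P(compromised) = 0.1·0.0930 / (0.1·0.0930 + 0.65·0.9070) ≈ 0.0155
After the outbound-traffic monitor='normal': P(compromised) = 0.55·0.0155 / (0.55·0.0155 + 0.65·0.9845) ≈ 0.0132

0.013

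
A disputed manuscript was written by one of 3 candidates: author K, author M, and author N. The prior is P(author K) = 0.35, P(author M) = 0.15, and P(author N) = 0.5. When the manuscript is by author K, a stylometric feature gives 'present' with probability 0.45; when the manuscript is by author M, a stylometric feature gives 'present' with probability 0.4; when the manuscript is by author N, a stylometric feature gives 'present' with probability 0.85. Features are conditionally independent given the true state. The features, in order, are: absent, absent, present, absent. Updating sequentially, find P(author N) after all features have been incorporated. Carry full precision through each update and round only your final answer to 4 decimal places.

0.0353

Each posterior becomes the prior for the next update.
After 'absent': normaliser = 0.55·0.3500 + 0.6·0.1500 + 0.15·0.5000; P(author K) ≈ 0.5385, P(author M) ≈ 0.2517, P(author N) ≈ 0.2098
After 'absent': normaliser = 0.55·0.5385 + 0.6·0.2517 + 0.15·0.2098; P(author K) ≈ 0.6187, P(author M) ≈ 0.3156, P(author N) ≈ 0.0657
After 'present': normaliser = 0.45·0.6187 + 0.4·0.3156 + 0.85·0.0657; P(author K) ≈ 0.6046, P(author M) ≈ 0.2741, P(author N) ≈ 0.1213
After 'absent': normaliser = 0.55·0.6046 + 0.6·0.2741 + 0.15·0.1213; P(author K) ≈ 0.6454, P(author M) ≈ 0.3192, P(author N) ≈ 0.0353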